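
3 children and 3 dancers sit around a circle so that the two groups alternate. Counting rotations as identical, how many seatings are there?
Fix one of the children: (3-1)! ways for the remaining children, × 3! ways for the dancers = 2 × 6 = 12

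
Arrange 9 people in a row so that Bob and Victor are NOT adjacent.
Total - adjacent = 9! - (9-1)!×2 = 362880 - 80640 = 282240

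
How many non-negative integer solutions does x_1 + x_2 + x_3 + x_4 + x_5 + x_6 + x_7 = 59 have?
C(59+7-1, 7-1) = C(65, 6) = 82598880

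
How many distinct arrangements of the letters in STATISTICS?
10! / (3! × 3! × 1! × 2! × 1!) = 50400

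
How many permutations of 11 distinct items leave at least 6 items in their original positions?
Exactly j fixed points: C(11,j)·!(11-j); sum over j ≥ 6 (derangement numbers via !m = (m-1)·(!(m-1) + !(m-2)): !0..!5 = 1, 0, 1, 2, 9, 44). Σ_{j=6}^{11} C(11,j)·!(11-j) = C(11,6)·!5 + C(11,7)·!4 + C(11,8)·!3 + C(11,9)·!2 + C(11,10)·!1 + C(11,11)·!0 = 462·44 + 330·9 + 165·2 + 55·1 + 11·0 + 1·1 = 23684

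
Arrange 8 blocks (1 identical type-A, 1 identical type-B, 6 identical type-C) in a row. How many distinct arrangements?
8! / (1! × 1! × 6!) = 56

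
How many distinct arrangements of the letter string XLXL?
4! / (2! × 2!) = 6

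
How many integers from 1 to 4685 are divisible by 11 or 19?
⌊4685/11⌋ + ⌊4685/19⌋ - ⌊4685/209⌋ = 425 + 246 - 22 = 649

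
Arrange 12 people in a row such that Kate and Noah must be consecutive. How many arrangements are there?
Treat the 2 as one block: (12-2+1)! × 2! = 39916800 × 2 = 79833600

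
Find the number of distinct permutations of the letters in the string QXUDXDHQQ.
9! / (1! × 1! × 2! × 3! × 2!) = 15120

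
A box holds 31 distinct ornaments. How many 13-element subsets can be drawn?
C(31,13) = 31!/(13!×18!) = 206253075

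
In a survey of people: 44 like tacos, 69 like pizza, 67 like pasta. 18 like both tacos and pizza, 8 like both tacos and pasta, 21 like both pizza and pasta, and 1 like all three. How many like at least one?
|A∪B∪C| = 44+69+67-18-8-21+1 = 134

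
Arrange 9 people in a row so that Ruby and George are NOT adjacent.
Total - adjacent = 9! - (9-1)!×2 = 362880 - 80640 = 282240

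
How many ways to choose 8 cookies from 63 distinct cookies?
C(63,8) = 63!/(8!×55!) = 3872894697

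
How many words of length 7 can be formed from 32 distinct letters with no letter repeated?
P(32,7) = 32!/(32-7)! = 16963914240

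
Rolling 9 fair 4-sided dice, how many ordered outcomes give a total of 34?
Coefficient of x^34 in (x + x² + ... + x^4)^9. By inclusion-exclusion on dice exceeding 4: Σ_j (-1)^j C(9,j)·C(34-1-4j, 8) = C(9,0)·C(33,8) - C(9,1)·C(29,8) + C(9,2)·C(25,8) - C(9,3)·C(21,8) + C(9,4)·C(17,8) - C(9,5)·C(13,8) + C(9,6)·C(9,8) = 1·13884156 - 9·4292145 + 36·1081575 - 84·203490 + 126·24310 - 126·1287 + 84·9 = 45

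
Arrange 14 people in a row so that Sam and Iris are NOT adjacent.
Total - adjacent = 14! - (14-1)!×2 = 87178291200 - 12454041600 = 74724249600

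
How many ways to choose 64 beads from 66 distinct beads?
C(66,64) = 66!/(64!×2!) = 2145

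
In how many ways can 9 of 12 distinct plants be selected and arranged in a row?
P(12,9) = 12!/(12-9)! = 79833600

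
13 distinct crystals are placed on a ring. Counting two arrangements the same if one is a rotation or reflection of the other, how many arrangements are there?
(13-1)!/2 = 479001600/2 = 239500800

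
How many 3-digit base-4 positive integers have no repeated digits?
First digit: 3 choices (nonzero). Then descending: 3 × 3 × 2 = 18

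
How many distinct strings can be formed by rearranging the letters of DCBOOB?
6! / (1! × 2! × 1! × 2!) = 180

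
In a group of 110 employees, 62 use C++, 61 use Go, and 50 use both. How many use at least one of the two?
|A∪B| = |A| + |B| - |A∩B| = 62 + 61 - 50 = 73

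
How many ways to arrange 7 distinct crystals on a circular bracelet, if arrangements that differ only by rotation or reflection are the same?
(7-1)!/2 = 720/2 = 360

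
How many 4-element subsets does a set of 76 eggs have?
C(76,4) = 76!/(4!×72!) = 1282975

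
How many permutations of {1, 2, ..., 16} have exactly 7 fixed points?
Choose the 7 fixed points C(16,7) = 11440, derange the rest: !9 = Σ_{j=0}^{9} (-1)^j·9!/j! = 362880 - 362880 + 181440 - 60480 + 15120 - 3024 + 504 - 72 + 9 - 1 = 133496. Product = 11440 × 133496 = 1527194240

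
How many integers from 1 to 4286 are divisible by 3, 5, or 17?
⌊4286/3⌋+⌊4286/5⌋+⌊4286/17⌋ - ⌊4286/15⌋-⌊4286/51⌋-⌊4286/85⌋ + ⌊4286/255⌋ = 1428+857+252 - 285-84-50 + 16 = 2134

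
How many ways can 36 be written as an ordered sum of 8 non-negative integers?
C(36+8-1, 8-1) = C(43, 7) = 32224114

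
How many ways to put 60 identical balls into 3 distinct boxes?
C(60+3-1, 3-1) = C(62, 2) = 1891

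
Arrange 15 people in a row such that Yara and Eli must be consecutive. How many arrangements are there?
Treat the 2 as one block: (15-2+1)! × 2! = 87178291200 × 2 = 174356582400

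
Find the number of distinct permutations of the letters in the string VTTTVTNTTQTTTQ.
14! / (2! × 1! × 9! × 2!) = 60060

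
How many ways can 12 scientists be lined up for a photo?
12! = 479001600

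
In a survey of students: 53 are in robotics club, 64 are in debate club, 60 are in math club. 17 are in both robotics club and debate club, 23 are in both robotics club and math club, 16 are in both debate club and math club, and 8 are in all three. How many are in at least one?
|A∪B∪C| = 53+64+60-17-23-16+8 = 129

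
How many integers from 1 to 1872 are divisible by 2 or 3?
⌊1872/2⌋ + ⌊1872/3⌋ - ⌊1872/6⌋ = 936 + 624 - 312 = 1248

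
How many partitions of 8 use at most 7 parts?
By conjugation, equals partitions of 8 into parts ≤ 7. Let r_j(i) = number of partitions of i into parts ≤ j, for i = 0..8. r_1(i) = 1 for all i; r_j(i) = r_{j-1}(i) + r_j(i-j). Rows j = 2..7: ≤2: 1 1 2 2 3 3 4 4 5; ≤3: 1 1 2 3 4 5 7 8 10; ≤4: 1 1 2 3 5 6 9 11 15; ≤5: 1 1 2 3 5 7 10 13 18; ≤6: 1 1 2 3 5 7 11 14 20; ≤7: 1 1 2 3 5 7 11 15 21. r_7(8) = 21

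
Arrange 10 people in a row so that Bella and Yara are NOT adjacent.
Total - adjacent = 10! - (10-1)!×2 = 3628800 - 725760 = 2903040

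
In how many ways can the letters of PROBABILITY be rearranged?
11! / (1! × 1! × 1! × 2! × 1! × 2! × 1! × 1! × 1!) = 9979200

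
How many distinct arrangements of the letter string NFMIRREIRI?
10! / (3! × 1! × 1! × 1! × 3! × 1!) = 100800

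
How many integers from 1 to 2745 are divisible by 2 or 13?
⌊2745/2⌋ + ⌊2745/13⌋ - ⌊2745/26⌋ = 1372 + 211 - 105 = 1478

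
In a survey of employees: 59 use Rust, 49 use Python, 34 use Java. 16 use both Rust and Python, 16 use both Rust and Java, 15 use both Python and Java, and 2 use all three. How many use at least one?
|A∪B∪C| = 59+49+34-16-16-15+2 = 97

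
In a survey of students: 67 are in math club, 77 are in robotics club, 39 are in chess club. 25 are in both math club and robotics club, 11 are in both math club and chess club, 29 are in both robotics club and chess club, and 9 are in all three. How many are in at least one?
|A∪B∪C| = 67+77+39-25-11-29+9 = 127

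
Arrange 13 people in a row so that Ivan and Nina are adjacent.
Treat as block: (13-1)! × 2! = 479001600 × 2 = 958003200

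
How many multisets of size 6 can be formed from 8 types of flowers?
C(6+8-1, 8-1) = C(13, 7) = 1716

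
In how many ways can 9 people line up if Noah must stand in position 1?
Fix one position: (9-1)! = 40320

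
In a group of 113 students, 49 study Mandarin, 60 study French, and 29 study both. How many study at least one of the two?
|A∪B| = |A| + |B| - |A∩B| = 49 + 60 - 29 = 80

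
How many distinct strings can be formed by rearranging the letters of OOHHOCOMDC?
10! / (1! × 4! × 1! × 2! × 2!) = 37800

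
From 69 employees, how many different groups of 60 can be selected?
C(69,60) = 69!/(60!×9!) = 56672074888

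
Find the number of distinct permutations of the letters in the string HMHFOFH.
7! / (1! × 3! × 2! × 1!) = 420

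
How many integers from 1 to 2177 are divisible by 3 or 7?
⌊2177/3⌋ + ⌊2177/7⌋ - ⌊2177/21⌋ = 725 + 311 - 103 = 933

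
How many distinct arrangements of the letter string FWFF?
4! / (3! × 1!) = 4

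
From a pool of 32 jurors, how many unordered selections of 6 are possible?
C(32,6) = 32!/(6!×26!) = 906192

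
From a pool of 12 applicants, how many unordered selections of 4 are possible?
C(12,4) = 12!/(4!×8!) = 495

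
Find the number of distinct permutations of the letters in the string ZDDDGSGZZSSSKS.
14! / (3! × 2! × 3! × 1! × 5!) = 10090080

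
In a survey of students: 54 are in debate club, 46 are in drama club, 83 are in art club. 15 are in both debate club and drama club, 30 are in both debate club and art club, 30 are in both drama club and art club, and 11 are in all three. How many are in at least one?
|A∪B∪C| = 54+46+83-15-30-30+11 = 119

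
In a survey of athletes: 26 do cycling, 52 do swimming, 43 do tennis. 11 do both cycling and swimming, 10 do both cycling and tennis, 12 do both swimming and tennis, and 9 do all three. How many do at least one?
|A∪B∪C| = 26+52+43-11-10-12+9 = 97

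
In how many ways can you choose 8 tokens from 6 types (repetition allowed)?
C(8+6-1, 6-1) = C(13, 5) = 1287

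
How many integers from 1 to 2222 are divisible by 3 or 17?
⌊2222/3⌋ + ⌊2222/17⌋ - ⌊2222/51⌋ = 740 + 130 - 43 = 827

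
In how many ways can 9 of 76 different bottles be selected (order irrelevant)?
C(76,9) = 76!/(9!×67!) = 142466675900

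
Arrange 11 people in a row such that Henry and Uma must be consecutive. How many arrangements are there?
Treat the 2 as one block: (11-2+1)! × 2! = 3628800 × 2 = 7257600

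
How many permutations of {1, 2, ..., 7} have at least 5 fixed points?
Exactly j fixed points: C(7,j)·!(7-j); sum over j ≥ 5 (derangement numbers via !m = (m-1)·(!(m-1) + !(m-2)): !0..!2 = 1, 0, 1). Σ_{j=5}^{7} C(7,j)·!(7-j) = C(7,5)·!2 + C(7,6)·!1 + C(7,7)·!0 = 21·1 + 7·0 + 1·1 = 22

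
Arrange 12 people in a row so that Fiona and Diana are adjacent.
Treat as block: (12-1)! × 2! = 39916800 × 2 = 79833600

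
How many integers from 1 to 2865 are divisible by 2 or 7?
⌊2865/2⌋ + ⌊2865/7⌋ - ⌊2865/14⌋ = 1432 + 409 - 204 = 1637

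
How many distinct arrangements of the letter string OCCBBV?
6! / (1! × 2! × 2! × 1!) = 180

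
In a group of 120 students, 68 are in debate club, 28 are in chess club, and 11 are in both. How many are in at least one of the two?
|A∪B| = |A| + |B| - |A∩B| = 68 + 28 - 11 = 85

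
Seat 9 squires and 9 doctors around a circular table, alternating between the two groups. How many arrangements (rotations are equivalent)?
Fix one of the squires: (9-1)! ways for the remaining squires, × 9! ways for the doctors = 40320 × 362880 = 14631321600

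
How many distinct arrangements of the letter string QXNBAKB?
7! / (1! × 1! × 1! × 2! × 1! × 1!) = 2520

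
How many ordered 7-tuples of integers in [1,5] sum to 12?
Coefficient of x^12 in (x + x² + ... + x^5)^7. By inclusion-exclusion on dice exceeding 5: Σ_j (-1)^j C(7,j)·C(12-1-5j, 6) = C(7,0)·C(11,6) - C(7,1)·C(6,6) = 1·462 - 7·1 = 455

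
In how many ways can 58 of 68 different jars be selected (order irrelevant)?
C(68,58) = 68!/(58!×10!) = 290752384208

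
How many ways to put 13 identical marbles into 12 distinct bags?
C(13+12-1, 12-1) = C(24, 11) = 2496144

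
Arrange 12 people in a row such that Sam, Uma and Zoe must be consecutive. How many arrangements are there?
Treat the 3 as one block: (12-3+1)! × 3! = 3628800 × 6 = 21772800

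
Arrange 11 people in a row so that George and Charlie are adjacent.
Treat as block: (11-1)! × 2! = 3628800 × 2 = 7257600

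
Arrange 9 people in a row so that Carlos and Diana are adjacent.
Treat as block: (9-1)! × 2! = 40320 × 2 = 80640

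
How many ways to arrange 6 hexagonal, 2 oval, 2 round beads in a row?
10! / (6! × 2! × 2!) = 1260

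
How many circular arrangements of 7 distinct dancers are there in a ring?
Circular: fix one position, arrange the rest. (7-1)! = 720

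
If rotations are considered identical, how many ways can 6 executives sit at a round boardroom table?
Circular: fix one position, arrange the rest. (6-1)! = 120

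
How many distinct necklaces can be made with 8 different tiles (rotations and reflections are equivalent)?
(8-1)!/2 = 5040/2 = 2520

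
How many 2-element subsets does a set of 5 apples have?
C(5,2) = 5!/(2!×3!) = 10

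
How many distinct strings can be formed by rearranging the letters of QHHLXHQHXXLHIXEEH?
17! / (2! × 2! × 2! × 1! × 4! × 6!) = 2572970400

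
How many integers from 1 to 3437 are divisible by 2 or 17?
⌊3437/2⌋ + ⌊3437/17⌋ - ⌊3437/34⌋ = 1718 + 202 - 101 = 1819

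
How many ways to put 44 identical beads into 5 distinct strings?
C(44+5-1, 5-1) = C(48, 4) = 194580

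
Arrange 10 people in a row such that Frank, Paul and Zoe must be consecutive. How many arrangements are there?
Treat the 3 as one block: (10-3+1)! × 3! = 40320 × 6 = 241920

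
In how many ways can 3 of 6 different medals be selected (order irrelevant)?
C(6,3) = 6!/(3!×3!) = 20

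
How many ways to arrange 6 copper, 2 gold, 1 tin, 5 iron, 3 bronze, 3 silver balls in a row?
20! / (6! × 2! × 1! × 5! × 3! × 3!) = 391091500800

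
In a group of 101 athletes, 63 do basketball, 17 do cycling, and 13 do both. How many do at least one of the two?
|A∪B| = |A| + |B| - |A∩B| = 63 + 17 - 13 = 67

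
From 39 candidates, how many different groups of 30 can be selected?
C(39,30) = 39!/(30!×9!) = 211915132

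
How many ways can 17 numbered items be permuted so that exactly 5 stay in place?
Choose the 5 fixed points C(17,5) = 6188, derange the rest: !12 = Σ_{j=0}^{12} (-1)^j·12!/j! = 479001600 - 479001600 + 239500800 - 79833600 + 19958400 - 3991680 + 665280 - 95040 + 11880 - 1320 + 132 - 12 + 1 = 176214841. Product = 6188 × 176214841 = 1090417436108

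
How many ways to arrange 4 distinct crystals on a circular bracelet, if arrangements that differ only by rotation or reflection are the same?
(4-1)!/2 = 6/2 = 3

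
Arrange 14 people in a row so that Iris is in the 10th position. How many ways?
Fix one position: (14-1)! = 6227020800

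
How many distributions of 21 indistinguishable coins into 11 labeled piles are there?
C(21+11-1, 11-1) = C(31, 10) = 44352165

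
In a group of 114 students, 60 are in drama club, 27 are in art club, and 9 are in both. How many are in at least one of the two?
|A∪B| = |A| + |B| - |A∩B| = 60 + 27 - 9 = 78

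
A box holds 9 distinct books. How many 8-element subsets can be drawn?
C(9,8) = 9!/(8!×1!) = 9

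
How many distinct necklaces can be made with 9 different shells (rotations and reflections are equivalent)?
(9-1)!/2 = 40320/2 = 20160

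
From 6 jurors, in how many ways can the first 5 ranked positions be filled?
P(6,5) = 6!/(6-5)! = 720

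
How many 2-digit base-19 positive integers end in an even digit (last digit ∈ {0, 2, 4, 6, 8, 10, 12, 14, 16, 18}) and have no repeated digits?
Last∈{0,2,4,6,8,10,12,14,16,18}. Last=0: 18. Last nonzero: 9×17×P(17,0) = 153. Total = 171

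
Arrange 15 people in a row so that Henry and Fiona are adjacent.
Treat as block: (15-1)! × 2! = 87178291200 × 2 = 174356582400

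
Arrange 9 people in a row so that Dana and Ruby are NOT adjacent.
Total - adjacent = 9! - (9-1)!×2 = 362880 - 80640 = 282240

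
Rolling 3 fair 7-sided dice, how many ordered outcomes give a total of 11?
Coefficient of x^11 in (x + x² + ... + x^7)^3. By inclusion-exclusion on dice exceeding 7: Σ_j (-1)^j C(3,j)·C(11-1-7j, 2) = C(3,0)·C(10,2) - C(3,1)·C(3,2) = 1·45 - 3·3 = 36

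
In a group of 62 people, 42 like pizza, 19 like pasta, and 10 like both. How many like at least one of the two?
|A∪B| = |A| + |B| - |A∩B| = 42 + 19 - 10 = 51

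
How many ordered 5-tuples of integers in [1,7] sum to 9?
Coefficient of x^9 in (x + x² + ... + x^7)^5. By inclusion-exclusion on dice exceeding 7: Σ_j (-1)^j C(5,j)·C(9-1-7j, 4) = C(5,0)·C(8,4) = 1·70 = 70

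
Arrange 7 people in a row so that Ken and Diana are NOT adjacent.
Total - adjacent = 7! - (7-1)!×2 = 5040 - 1440 = 3600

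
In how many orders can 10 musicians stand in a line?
10! = 3628800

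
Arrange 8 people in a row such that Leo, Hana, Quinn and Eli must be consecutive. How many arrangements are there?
Treat the 4 as one block: (8-4+1)! × 4! = 120 × 24 = 2880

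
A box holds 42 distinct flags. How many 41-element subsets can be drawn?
C(42,41) = 42!/(41!×1!) = 42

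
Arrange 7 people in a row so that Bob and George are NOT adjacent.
Total - adjacent = 7! - (7-1)!×2 = 5040 - 1440 = 3600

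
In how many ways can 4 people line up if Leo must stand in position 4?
Fix one position: (4-1)! = 6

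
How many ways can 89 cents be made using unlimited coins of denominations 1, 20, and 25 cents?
Coefficient of x^89 in 1/(1-x^1) · 1/(1-x^20) · 1/(1-x^25). Case on j = number of 25-cent coins (j = 0..3); remainder r = 89 - 25j is made from {1,20} in ⌊r/20⌋+1 ways. r = 89, 64, 39, 14 → 5 + 4 + 2 + 1 = 12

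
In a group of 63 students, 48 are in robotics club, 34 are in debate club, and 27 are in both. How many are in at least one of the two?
|A∪B| = |A| + |B| - |A∩B| = 48 + 34 - 27 = 55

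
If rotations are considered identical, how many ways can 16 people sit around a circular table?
Circular: fix one position, arrange the rest. (16-1)! = 1307674368000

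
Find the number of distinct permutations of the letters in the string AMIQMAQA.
8! / (2! × 2! × 1! × 3!) = 1680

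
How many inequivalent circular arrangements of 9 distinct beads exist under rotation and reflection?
(9-1)!/2 = 40320/2 = 20160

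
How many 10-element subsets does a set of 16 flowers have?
C(16,10) = 16!/(10!×6!) = 8008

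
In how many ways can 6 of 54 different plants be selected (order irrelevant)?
C(54,6) = 54!/(6!×48!) = 25827165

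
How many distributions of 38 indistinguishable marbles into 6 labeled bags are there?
C(38+6-1, 6-1) = C(43, 5) = 962598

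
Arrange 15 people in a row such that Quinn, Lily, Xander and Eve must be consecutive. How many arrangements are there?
Treat the 4 as one block: (15-4+1)! × 4! = 479001600 × 24 = 11496038400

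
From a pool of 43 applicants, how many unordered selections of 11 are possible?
C(43,11) = 43!/(11!×32!) = 5752004349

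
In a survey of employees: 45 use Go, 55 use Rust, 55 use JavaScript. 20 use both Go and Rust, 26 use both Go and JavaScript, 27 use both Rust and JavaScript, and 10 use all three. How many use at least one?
|A∪B∪C| = 45+55+55-20-26-27+10 = 92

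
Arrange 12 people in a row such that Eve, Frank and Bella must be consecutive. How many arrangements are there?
Treat the 3 as one block: (12-3+1)! × 3! = 3628800 × 6 = 21772800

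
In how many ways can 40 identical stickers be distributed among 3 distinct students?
C(40+3-1, 3-1) = C(42, 2) = 861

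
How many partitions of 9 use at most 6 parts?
By conjugation, equals partitions of 9 into parts ≤ 6. Let r_j(i) = number of partitions of i into parts ≤ j, for i = 0..9. r_1(i) = 1 for all i; r_j(i) = r_{j-1}(i) + r_j(i-j). Rows j = 2..6: ≤2: 1 1 2 2 3 3 4 4 5 5; ≤3: 1 1 2 3 4 5 7 8 10 12; ≤4: 1 1 2 3 5 6 9 11 15 18; ≤5: 1 1 2 3 5 7 10 13 18 23; ≤6: 1 1 2 3 5 7 11 14 20 26. r_6(9) = 26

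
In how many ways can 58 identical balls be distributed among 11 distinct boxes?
C(58+11-1, 11-1) = C(68, 10) = 290752384208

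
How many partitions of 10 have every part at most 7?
Let r_j(i) = number of partitions of i into parts ≤ j, for i = 0..10. r_1(i) = 1 for all i; r_j(i) = r_{j-1}(i) + r_j(i-j). Rows j = 2..7: ≤2: 1 1 2 2 3 3 4 4 5 5 6; ≤3: 1 1 2 3 4 5 7 8 10 12 14; ≤4: 1 1 2 3 5 6 9 11 15 18 23; ≤5: 1 1 2 3 5 7 10 13 18 23 30; ≤6: 1 1 2 3 5 7 11 14 20 26 35; ≤7: 1 1 2 3 5 7 11 15 21 28 38. r_7(10) = 38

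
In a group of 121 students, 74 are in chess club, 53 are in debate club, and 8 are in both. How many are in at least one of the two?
|A∪B| = |A| + |B| - |A∩B| = 74 + 53 - 8 = 119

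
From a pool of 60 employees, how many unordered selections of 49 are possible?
C(60,49) = 60!/(49!×11!) = 342700125300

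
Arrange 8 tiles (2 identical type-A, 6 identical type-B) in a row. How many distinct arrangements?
8! / (2! × 6!) = 28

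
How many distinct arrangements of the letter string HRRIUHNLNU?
10! / (1! × 2! × 1! × 2! × 2! × 2!) = 226800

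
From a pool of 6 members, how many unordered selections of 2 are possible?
C(6,2) = 6!/(2!×4!) = 15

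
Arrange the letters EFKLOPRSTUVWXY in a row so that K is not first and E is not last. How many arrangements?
By inclusion-exclusion: 14! - 2×(14-1)! + (14-2)! = 87178291200 - 12454041600 + 479001600 = 75203251200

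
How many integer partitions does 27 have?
Pentagonal recurrence p(n) = p(n-1) + p(n-2) - p(n-5) - p(n-7) + p(n-12) + p(n-15) - ... gives p(0..26) = 1, 1, 2, 3, 5, 7, 11, 15, 22, 30, 42, 56, 77, 101, 135, 176, 231, 297, 385, 490, 627, 792, 1002, 1255, 1575, 1958, 2436. p(27) = p(26) + p(25) - p(22) - p(20) + p(15) + p(12) - p(5) - p(1) = 2436 + 1958 - 1002 - 627 + 176 + 77 - 7 - 1 = 3010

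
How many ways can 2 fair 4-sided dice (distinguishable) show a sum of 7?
Coefficient of x^7 in (x + x² + ... + x^4)^2. By inclusion-exclusion on dice exceeding 4: Σ_j (-1)^j C(2,j)·C(7-1-4j, 1) = C(2,0)·C(6,1) - C(2,1)·C(2,1) = 1·6 - 2·2 = 2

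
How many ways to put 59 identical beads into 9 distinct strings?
C(59+9-1, 9-1) = C(67, 8) = 6522361560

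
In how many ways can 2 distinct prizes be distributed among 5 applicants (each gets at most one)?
P(5,2) = 5!/(5-2)! = 20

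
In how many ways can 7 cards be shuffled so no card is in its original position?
!7 = Σ_{j=0}^{7} (-1)^j·7!/j! = 5040 - 5040 + 2520 - 840 + 210 - 42 + 7 - 1 = 1854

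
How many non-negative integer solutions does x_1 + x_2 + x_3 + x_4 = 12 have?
C(12+4-1, 4-1) = C(15, 3) = 455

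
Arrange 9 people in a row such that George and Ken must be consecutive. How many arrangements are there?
Treat the 2 as one block: (9-2+1)! × 2! = 40320 × 2 = 80640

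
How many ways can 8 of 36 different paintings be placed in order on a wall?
P(36,8) = 36!/(36-8)! = 1220096908800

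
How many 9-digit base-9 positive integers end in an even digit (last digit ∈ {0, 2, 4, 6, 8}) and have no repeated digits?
Last∈{0,2,4,6,8}. Last=0: 40320. Last nonzero: 4×7×P(7,7) = 141120. Total = 181440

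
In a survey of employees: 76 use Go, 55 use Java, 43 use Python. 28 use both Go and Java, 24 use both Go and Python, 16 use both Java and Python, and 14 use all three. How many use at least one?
|A∪B∪C| = 76+55+43-28-24-16+14 = 120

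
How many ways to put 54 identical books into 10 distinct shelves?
C(54+10-1, 10-1) = C(63, 9) = 23667689815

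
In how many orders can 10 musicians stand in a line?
10! = 3628800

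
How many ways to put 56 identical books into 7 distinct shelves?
C(56+7-1, 7-1) = C(62, 6) = 61474519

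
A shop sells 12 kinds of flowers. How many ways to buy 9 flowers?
C(9+12-1, 12-1) = C(20, 11) = 167960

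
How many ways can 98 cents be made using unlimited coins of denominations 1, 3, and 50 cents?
Coefficient of x^98 in 1/(1-x^1) · 1/(1-x^3) · 1/(1-x^50). Case on j = number of 50-cent coins (j = 0..1); remainder r = 98 - 50j is made from {1,3} in ⌊r/3⌋+1 ways. r = 98, 48 → 33 + 17 = 50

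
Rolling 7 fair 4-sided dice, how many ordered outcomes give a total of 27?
Coefficient of x^27 in (x + x² + ... + x^4)^7. By inclusion-exclusion on dice exceeding 4: Σ_j (-1)^j C(7,j)·C(27-1-4j, 6) = C(7,0)·C(26,6) - C(7,1)·C(22,6) + C(7,2)·C(18,6) - C(7,3)·C(14,6) + C(7,4)·C(10,6) - C(7,5)·C(6,6) = 1·230230 - 7·74613 + 21·18564 - 35·3003 + 35·210 - 21·1 = 7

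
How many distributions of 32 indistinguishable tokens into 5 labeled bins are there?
C(32+5-1, 5-1) = C(36, 4) = 58905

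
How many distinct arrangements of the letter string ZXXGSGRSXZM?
11! / (2! × 1! × 2! × 3! × 1! × 2!) = 831600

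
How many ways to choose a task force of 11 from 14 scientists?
C(14,11) = 14!/(11!×3!) = 364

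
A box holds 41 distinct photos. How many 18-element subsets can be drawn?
C(41,18) = 41!/(18!×23!) = 202112640600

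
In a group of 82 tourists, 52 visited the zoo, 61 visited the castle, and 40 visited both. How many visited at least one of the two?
|A∪B| = |A| + |B| - |A∩B| = 52 + 61 - 40 = 73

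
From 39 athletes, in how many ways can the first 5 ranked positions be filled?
P(39,5) = 39!/(39-5)! = 69090840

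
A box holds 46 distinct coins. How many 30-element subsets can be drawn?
C(46,30) = 46!/(30!×16!) = 991493848554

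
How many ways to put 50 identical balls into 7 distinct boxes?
C(50+7-1, 7-1) = C(56, 6) = 32468436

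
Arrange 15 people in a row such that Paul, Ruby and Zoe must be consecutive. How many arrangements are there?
Treat the 3 as one block: (15-3+1)! × 3! = 6227020800 × 6 = 37362124800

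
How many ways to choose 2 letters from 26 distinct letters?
C(26,2) = 26!/(2!×24!) = 325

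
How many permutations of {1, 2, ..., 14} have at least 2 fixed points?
Exactly j fixed points: C(14,j)·!(14-j); sum over j ≥ 2 (derangement numbers via !m = (m-1)·(!(m-1) + !(m-2)): !0..!12 = 1, 0, 1, 2, 9, 44, 265, 1854, 14833, 133496, 1334961, 14684570, 176214841). Σ_{j=2}^{14} C(14,j)·!(14-j) = C(14,2)·!12 + C(14,3)·!11 + C(14,4)·!10 + C(14,5)·!9 + C(14,6)·!8 + C(14,7)·!7 + C(14,8)·!6 + C(14,9)·!5 + C(14,10)·!4 + C(14,11)·!3 + C(14,12)·!2 + C(14,13)·!1 + C(14,14)·!0 = 91·176214841 + 364·14684570 + 1001·1334961 + 2002·133496 + 3003·14833 + 3432·1854 + 3003·265 + 2002·44 + 1001·9 + 364·2 + 91·1 + 14·0 + 1·1 = 23036089103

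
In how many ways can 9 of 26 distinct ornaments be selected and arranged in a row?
P(26,9) = 26!/(26-9)! = 1133836704000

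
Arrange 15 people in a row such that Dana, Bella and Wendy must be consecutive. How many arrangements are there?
Treat the 3 as one block: (15-3+1)! × 3! = 6227020800 × 6 = 37362124800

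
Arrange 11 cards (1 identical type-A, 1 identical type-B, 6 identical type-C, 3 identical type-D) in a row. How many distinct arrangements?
11! / (1! × 1! × 6! × 3!) = 9240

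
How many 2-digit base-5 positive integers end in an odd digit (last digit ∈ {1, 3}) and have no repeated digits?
Last∈{1,3}. Last=0: 0. Last nonzero: 2×3×P(3,0) = 6. Total = 6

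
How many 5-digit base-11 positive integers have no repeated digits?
First digit: 10 choices (nonzero). Then descending: 10 × 10 × 9 × 8 × 7 = 50400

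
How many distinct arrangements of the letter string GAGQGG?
6! / (1! × 4! × 1!) = 30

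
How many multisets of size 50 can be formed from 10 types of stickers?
C(50+10-1, 10-1) = C(59, 9) = 12565671261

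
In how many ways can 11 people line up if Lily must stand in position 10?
Fix one position: (11-1)! = 3628800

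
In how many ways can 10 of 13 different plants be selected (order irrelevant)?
C(13,10) = 13!/(10!×3!) = 286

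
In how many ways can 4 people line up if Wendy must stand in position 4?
Fix one position: (4-1)! = 6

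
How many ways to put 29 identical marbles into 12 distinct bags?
C(29+12-1, 12-1) = C(40, 11) = 2311801440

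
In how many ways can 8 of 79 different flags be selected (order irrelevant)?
C(79,8) = 79!/(8!×71!) = 26088783435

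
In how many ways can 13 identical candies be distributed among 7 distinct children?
C(13+7-1, 7-1) = C(19, 6) = 27132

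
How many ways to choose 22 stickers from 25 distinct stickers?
C(25,22) = 25!/(22!×3!) = 2300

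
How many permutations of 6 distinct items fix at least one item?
Complement of the derangements. !6 = Σ_{j=0}^{6} (-1)^j·6!/j! = 720 - 720 + 360 - 120 + 30 - 6 + 1 = 265. 6! - !6 = 720 - 265 = 455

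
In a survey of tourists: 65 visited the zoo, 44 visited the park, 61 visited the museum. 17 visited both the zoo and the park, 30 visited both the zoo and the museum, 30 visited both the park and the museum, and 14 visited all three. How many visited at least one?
|A∪B∪C| = 65+44+61-17-30-30+14 = 107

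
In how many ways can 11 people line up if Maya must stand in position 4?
Fix one position: (11-1)! = 3628800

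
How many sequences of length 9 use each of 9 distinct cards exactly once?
9! = 362880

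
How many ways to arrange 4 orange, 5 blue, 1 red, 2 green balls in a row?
12! / (4! × 5! × 1! × 2!) = 83160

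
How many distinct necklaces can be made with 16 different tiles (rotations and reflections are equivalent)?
(16-1)!/2 = 1307674368000/2 = 653837184000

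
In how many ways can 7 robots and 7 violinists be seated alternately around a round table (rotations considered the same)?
Fix one of the robots: (7-1)! ways for the remaining robots, × 7! ways for the violinists = 720 × 5040 = 3628800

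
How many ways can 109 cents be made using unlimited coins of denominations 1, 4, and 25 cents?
Coefficient of x^109 in 1/(1-x^1) · 1/(1-x^4) · 1/(1-x^25). Case on j = number of 25-cent coins (j = 0..4); remainder r = 109 - 25j is made from {1,4} in ⌊r/4⌋+1 ways. r = 109, 84, 59, 34, 9 → 28 + 22 + 15 + 9 + 3 = 77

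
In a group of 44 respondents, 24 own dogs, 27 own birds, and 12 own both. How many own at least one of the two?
|A∪B| = |A| + |B| - |A∩B| = 24 + 27 - 12 = 39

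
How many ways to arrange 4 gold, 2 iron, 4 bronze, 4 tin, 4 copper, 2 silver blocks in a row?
20! / (4! × 2! × 4! × 4! × 4! × 2!) = 1833241410000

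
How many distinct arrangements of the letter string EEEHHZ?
6! / (1! × 2! × 3!) = 60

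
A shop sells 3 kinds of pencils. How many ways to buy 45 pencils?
C(45+3-1, 3-1) = C(47, 2) = 1081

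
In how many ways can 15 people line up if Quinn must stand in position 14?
Fix one position: (15-1)! = 87178291200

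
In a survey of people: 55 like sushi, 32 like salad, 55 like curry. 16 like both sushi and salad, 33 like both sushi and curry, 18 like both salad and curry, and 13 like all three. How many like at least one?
|A∪B∪C| = 55+32+55-16-33-18+13 = 88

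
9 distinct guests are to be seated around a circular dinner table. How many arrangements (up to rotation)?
Circular: fix one position, arrange the rest. (9-1)! = 40320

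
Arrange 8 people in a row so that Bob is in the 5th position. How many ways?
Fix one position: (8-1)! = 5040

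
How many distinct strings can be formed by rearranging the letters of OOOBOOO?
7! / (6! × 1!) = 7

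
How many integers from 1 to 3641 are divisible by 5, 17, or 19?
⌊3641/5⌋+⌊3641/17⌋+⌊3641/19⌋ - ⌊3641/85⌋-⌊3641/95⌋-⌊3641/323⌋ + ⌊3641/1615⌋ = 728+214+191 - 42-38-11 + 2 = 1044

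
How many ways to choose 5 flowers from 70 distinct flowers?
C(70,5) = 70!/(5!×65!) = 12103014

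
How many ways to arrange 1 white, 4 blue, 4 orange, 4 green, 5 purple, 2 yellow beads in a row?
20! / (1! × 4! × 4! × 4! × 5! × 2!) = 733296564000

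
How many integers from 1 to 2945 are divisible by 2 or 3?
⌊2945/2⌋ + ⌊2945/3⌋ - ⌊2945/6⌋ = 1472 + 981 - 490 = 1963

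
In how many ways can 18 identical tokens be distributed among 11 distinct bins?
C(18+11-1, 11-1) = C(28, 10) = 13123110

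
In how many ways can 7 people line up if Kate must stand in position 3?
Fix one position: (7-1)! = 720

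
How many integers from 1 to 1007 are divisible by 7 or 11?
⌊1007/7⌋ + ⌊1007/11⌋ - ⌊1007/77⌋ = 143 + 91 - 13 = 221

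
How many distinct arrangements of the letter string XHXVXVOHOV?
10! / (3! × 2! × 3! × 2!) = 25200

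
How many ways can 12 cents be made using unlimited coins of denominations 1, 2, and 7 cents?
Coefficient of x^12 in 1/(1-x^1) · 1/(1-x^2) · 1/(1-x^7). Case on j = number of 7-cent coins (j = 0..1); remainder r = 12 - 7j is made from {1,2} in ⌊r/2⌋+1 ways. r = 12, 5 → 7 + 3 = 10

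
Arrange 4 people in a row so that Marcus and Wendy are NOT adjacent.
Total - adjacent = 4! - (4-1)!×2 = 24 - 12 = 12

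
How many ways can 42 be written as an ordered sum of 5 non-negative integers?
C(42+5-1, 5-1) = C(46, 4) = 163185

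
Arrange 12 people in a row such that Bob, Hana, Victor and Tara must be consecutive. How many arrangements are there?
Treat the 4 as one block: (12-4+1)! × 4! = 362880 × 24 = 8709120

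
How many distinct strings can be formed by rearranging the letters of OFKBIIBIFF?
10! / (1! × 2! × 1! × 3! × 3!) = 50400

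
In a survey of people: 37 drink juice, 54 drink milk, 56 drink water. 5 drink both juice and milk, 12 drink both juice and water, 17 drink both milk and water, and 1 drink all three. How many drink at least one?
|A∪B∪C| = 37+54+56-5-12-17+1 = 114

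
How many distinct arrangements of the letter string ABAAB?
5! / (3! × 2!) = 10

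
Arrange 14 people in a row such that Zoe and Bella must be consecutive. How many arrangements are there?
Treat the 2 as one block: (14-2+1)! × 2! = 6227020800 × 2 = 12454041600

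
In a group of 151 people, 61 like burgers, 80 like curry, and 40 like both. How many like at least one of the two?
|A∪B| = |A| + |B| - |A∩B| = 61 + 80 - 40 = 101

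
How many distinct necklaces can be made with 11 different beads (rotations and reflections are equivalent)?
(11-1)!/2 = 3628800/2 = 1814400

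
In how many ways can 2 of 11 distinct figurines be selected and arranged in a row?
P(11,2) = 11!/(11-2)! = 110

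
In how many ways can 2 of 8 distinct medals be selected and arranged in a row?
P(8,2) = 8!/(8-2)! = 56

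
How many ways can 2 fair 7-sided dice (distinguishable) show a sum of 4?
Coefficient of x^4 in (x + x² + ... + x^7)^2. By inclusion-exclusion on dice exceeding 7: Σ_j (-1)^j C(2,j)·C(4-1-7j, 1) = C(2,0)·C(3,1) = 1·3 = 3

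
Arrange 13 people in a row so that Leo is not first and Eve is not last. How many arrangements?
By inclusion-exclusion: 13! - 2×(13-1)! + (13-2)! = 6227020800 - 958003200 + 39916800 = 5308934400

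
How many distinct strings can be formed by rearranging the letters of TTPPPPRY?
8! / (1! × 1! × 2! × 4!) = 840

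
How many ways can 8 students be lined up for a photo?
8! = 40320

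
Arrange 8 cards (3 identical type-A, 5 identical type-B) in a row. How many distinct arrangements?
8! / (3! × 5!) = 56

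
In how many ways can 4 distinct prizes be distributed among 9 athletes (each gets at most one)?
P(9,4) = 9!/(9-4)! = 3024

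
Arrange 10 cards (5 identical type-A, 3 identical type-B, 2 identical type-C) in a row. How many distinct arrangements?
10! / (5! × 3! × 2!) = 2520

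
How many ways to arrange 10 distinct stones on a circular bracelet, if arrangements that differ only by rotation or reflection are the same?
(10-1)!/2 = 362880/2 = 181440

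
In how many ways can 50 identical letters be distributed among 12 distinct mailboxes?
C(50+12-1, 12-1) = C(61, 11) = 418094152866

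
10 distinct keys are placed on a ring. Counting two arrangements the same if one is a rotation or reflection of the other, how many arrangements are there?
(10-1)!/2 = 362880/2 = 181440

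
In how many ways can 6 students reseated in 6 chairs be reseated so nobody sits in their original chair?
!6 = Σ_{j=0}^{6} (-1)^j·6!/j! = 720 - 720 + 360 - 120 + 30 - 6 + 1 = 265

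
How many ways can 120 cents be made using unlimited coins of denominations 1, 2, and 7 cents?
Coefficient of x^120 in 1/(1-x^1) · 1/(1-x^2) · 1/(1-x^7). Case on j = number of 7-cent coins (j = 0..17); remainder r = 120 - 7j is made from {1,2} in ⌊r/2⌋+1 ways. r = 120, 113, 106, 99, 92, 85, 78, 71, 64, 57, 50, 43, 36, 29, 22, 15, 8, 1 → 61 + 57 + 54 + 50 + 47 + 43 + 40 + 36 + 33 + 29 + 26 + 22 + 19 + 15 + 12 + 8 + 5 + 1 = 558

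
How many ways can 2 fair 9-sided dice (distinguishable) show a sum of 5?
Coefficient of x^5 in (x + x² + ... + x^9)^2. By inclusion-exclusion on dice exceeding 9: Σ_j (-1)^j C(2,j)·C(5-1-9j, 1) = C(2,0)·C(4,1) = 1·4 = 4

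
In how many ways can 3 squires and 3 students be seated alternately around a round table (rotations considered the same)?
Fix one of the squires: (3-1)! ways for the remaining squires, × 3! ways for the students = 2 × 6 = 12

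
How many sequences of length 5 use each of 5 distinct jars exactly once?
5! = 120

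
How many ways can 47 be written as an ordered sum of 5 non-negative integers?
C(47+5-1, 5-1) = C(51, 4) = 249900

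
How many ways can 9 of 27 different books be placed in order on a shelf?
P(27,9) = 27!/(27-9)! = 1700755056000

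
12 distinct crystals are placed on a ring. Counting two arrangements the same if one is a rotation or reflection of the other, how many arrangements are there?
(12-1)!/2 = 39916800/2 = 19958400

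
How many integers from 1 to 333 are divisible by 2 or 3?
⌊333/2⌋ + ⌊333/3⌋ - ⌊333/6⌋ = 166 + 111 - 55 = 222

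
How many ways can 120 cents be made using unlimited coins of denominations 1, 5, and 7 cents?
Coefficient of x^120 in 1/(1-x^1) · 1/(1-x^5) · 1/(1-x^7). Case on j = number of 7-cent coins (j = 0..17); remainder r = 120 - 7j is made from {1,5} in ⌊r/5⌋+1 ways. r = 120, 113, 106, 99, 92, 85, 78, 71, 64, 57, 50, 43, 36, 29, 22, 15, 8, 1 → 25 + 23 + 22 + 20 + 19 + 18 + 16 + 15 + 13 + 12 + 11 + 9 + 8 + 6 + 5 + 4 + 2 + 1 = 229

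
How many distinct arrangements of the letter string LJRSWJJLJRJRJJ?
14! / (7! × 2! × 3! × 1! × 1!) = 1441440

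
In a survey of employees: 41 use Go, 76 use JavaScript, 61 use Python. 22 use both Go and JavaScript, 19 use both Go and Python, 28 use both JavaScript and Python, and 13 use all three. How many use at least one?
|A∪B∪C| = 41+76+61-22-19-28+13 = 122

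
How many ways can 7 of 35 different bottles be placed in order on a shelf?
P(35,7) = 35!/(35-7)! = 33891580800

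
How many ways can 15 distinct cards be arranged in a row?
15! = 1307674368000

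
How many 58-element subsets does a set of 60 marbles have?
C(60,58) = 60!/(58!×2!) = 1770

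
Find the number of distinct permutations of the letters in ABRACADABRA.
11! / (5! × 2! × 2! × 1! × 1!) = 83160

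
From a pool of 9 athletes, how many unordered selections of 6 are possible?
C(9,6) = 9!/(6!×3!) = 84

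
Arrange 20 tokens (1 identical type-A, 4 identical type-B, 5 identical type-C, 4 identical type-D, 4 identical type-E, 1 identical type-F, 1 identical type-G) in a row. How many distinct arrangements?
20! / (1! × 4! × 5! × 4! × 4! × 1! × 1!) = 1466593128000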